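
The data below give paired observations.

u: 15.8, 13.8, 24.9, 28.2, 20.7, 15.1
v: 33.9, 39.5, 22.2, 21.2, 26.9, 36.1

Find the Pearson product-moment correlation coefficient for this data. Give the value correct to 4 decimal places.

n = 6, Σu = 118.5, Σv = 179.8, Σu² = 2511.83, Σv² = 5678.56, Σuv = 3333.28
nΣuv − ΣuΣv = 19999.68 − 21306.3 = -1306.62
nΣu² − (Σu)² = 15070.98 − 14042.25 = 1028.73; nΣv² − (Σv)² = 34071.36 − 32328.04 = 1743.32
r = -1306.62 / √(1028.73 × 1743.32) = -1306.62 / 1339.1809 ≈ -0.9757

-0.9757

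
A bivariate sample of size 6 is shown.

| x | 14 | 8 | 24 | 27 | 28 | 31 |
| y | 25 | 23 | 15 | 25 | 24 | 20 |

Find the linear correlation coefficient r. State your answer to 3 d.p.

n = 6, Σx = 132, Σy = 132, Σx² = 3310, Σy² = 2980, Σxy = 2861
nΣxy − ΣxΣy = 17166 − 17424 = -258
nΣx² − (Σx)² = 19860 − 17424 = 2436; nΣy² − (Σy)² = 17880 − 17424 = 456
r = -258 / √(2436 × 456) = -258 / 1053.9526 ≈ -0.245

-0.245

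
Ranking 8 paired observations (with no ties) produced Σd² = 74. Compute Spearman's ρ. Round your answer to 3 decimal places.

0.119

ρ = 1 − 6Σd² / [n(n²−1)] = 1 − 6×74 / (8×63)
  = 1 − 444/504 = 1 − 0.8810 ≈ 0.119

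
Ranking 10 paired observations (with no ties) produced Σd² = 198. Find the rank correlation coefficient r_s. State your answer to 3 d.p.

ρ = 1 − 6Σd² / [n(n²−1)] = 1 − 6×198 / (10×99)
  = 1 − 1188/990 = 1 − 1.2000 ≈ -0.200

-0.200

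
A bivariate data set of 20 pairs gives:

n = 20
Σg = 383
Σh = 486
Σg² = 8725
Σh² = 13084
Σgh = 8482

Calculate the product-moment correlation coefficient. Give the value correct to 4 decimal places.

-0.6197

r = (nΣgh − ΣgΣh) / √[(nΣg² − (Σg)²)(nΣh² − (Σh)²)]
Numerator: 20×8482 − 383×486 = -16498
Denominator: √[(174500 − 146689)(261680 − 236196)] = √[27811 × 25484] = 26622.0871
r = -16498 / 26622.0871 ≈ -0.6197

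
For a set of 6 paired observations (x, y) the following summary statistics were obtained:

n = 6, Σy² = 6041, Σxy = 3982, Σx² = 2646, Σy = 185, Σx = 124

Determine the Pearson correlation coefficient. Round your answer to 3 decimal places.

0.947

r = (nΣxy − ΣxΣy) / √[(nΣx² − (Σx)²)(nΣy² − (Σy)²)]
Numerator: 6×3982 − 124×185 = 952
Denominator: √[(15876 − 15376)(36246 − 34225)] = √[500 × 2021] = 1005.2363
r = 952 / 1005.2363 ≈ 0.947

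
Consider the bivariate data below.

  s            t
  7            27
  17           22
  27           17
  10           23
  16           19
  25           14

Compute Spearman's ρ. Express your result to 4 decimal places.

-0.8857

Rank s: 1, 4, 6, 2, 3, 5
Rank t: 6, 4, 2, 5, 3, 1
d = rank(s) − rank(t): -5, 0, 4, -3, 0, 4; Σd² = 66
ρ = 1 − 6Σd² / [n(n²−1)] = 1 − 6×66 / (6×35) = 1 − 396/210 ≈ -0.8857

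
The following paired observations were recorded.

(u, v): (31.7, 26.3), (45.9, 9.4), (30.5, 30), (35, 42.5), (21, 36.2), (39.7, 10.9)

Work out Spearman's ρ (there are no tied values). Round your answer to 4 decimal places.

Rank u: 3, 6, 2, 4, 1, 5
Rank v: 3, 1, 4, 6, 5, 2
d = rank(u) − rank(v): 0, 5, -2, -2, -4, 3; Σd² = 58
ρ = 1 − 6Σd² / [n(n²−1)] = 1 − 6×58 / (6×35) = 1 − 348/210 ≈ -0.6571

-0.6571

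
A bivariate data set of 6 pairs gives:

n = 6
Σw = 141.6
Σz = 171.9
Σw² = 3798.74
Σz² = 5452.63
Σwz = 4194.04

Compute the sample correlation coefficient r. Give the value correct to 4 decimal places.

0.2794

r = (nΣwz − ΣwΣz) / √[(nΣw² − (Σw)²)(nΣz² − (Σz)²)]
Numerator: 6×4194.04 − 141.6×171.9 = 823.2
Denominator: √[(22792.44 − 20050.56)(32715.78 − 29549.61)] = √[2741.88 × 3166.17] = 2946.3975
r = 823.2 / 2946.3975 ≈ 0.2794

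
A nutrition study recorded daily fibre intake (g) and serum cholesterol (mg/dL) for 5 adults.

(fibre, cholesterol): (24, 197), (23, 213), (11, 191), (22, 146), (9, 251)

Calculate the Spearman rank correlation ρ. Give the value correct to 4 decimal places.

-0.2000

Rank fibre: 5, 4, 2, 3, 1
Rank cholesterol: 3, 4, 2, 1, 5
d = rank(fibre) − rank(cholesterol): 2, 0, 0, 2, -4; Σd² = 24
ρ = 1 − 6Σd² / [n(n²−1)] = 1 − 6×24 / (5×24) = 1 − 144/120 ≈ -0.2000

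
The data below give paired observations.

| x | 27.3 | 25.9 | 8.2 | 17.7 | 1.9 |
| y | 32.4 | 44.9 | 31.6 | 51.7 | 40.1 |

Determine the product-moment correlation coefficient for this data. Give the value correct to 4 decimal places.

n = 5, Σx = 81, Σy = 200.7, Σx² = 1800.24, Σy² = 8345.23, Σxy = 3297.83
nΣxy − ΣxΣy = 16489.15 − 16256.7 = 232.45
nΣx² − (Σx)² = 9001.2 − 6561 = 2440.2; nΣy² − (Σy)² = 41726.15 − 40280.49 = 1445.66
r = 232.45 / √(2440.2 × 1445.66) = 232.45 / 1878.2171 ≈ 0.1238

0.1238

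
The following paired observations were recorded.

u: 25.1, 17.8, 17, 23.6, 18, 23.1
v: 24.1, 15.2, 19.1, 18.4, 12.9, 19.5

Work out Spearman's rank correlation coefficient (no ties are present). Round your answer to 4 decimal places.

Rank u: 6, 2, 1, 5, 3, 4
Rank v: 6, 2, 4, 3, 1, 5
d = rank(u) − rank(v): 0, 0, -3, 2, 2, -1; Σd² = 18
ρ = 1 − 6Σd² / [n(n²−1)] = 1 − 6×18 / (6×35) = 1 − 108/210 ≈ 0.4857

0.4857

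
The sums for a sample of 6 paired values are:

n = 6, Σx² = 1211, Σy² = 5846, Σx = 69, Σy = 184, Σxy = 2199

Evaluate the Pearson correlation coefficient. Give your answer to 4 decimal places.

r = (nΣxy − ΣxΣy) / √[(nΣx² − (Σx)²)(nΣy² − (Σy)²)]
Numerator: 6×2199 − 69×184 = 498
Denominator: √[(7266 − 4761)(35076 − 33856)] = √[2505 × 1220] = 1748.1705
r = 498 / 1748.1705 ≈ 0.2849

0.2849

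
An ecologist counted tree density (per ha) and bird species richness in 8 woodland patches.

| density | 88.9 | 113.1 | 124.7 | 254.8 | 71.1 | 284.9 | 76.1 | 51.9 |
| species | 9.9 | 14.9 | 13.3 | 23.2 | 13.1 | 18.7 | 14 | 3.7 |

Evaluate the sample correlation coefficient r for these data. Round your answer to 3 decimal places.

0.819

n = 8, Σx = 1065.5, Σy = 110.8, Σx² = 195875.99, Σy² = 1766.14, Σxy = 17651.64
nΣxy − ΣxΣy = 141213.12 − 118057.4 = 23155.72
nΣx² − (Σx)² = 1567007.92 − 1135290.25 = 431717.67; nΣy² − (Σy)² = 14129.12 − 12276.64 = 1852.48
r = 23155.72 / √(431717.67 × 1852.48) = 23155.72 / 28279.8223 ≈ 0.819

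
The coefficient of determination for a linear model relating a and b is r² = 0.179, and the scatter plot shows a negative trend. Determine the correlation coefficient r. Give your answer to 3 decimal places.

|r| = √0.179 = 0.423
The association is negative, so r = −0.423.

-0.423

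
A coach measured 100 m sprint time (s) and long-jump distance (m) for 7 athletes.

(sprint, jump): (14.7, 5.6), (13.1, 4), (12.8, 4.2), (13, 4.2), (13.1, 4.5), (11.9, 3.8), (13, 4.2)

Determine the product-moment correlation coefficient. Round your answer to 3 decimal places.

0.936

n = 7, Σx = 91.6, Σy = 30.5, Σx² = 1202.76, Σy² = 134.97, Σxy = 401.85
nΣxy − ΣxΣy = 2812.95 − 2793.8 = 19.15
nΣx² − (Σx)² = 8419.32 − 8390.56 = 28.76; nΣy² − (Σy)² = 944.79 − 930.25 = 14.54
r = 19.15 / √(28.76 × 14.54) = 19.15 / 20.4492 ≈ 0.936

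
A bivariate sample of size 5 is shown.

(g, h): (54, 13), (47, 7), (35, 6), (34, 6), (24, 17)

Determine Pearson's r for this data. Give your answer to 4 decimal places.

-0.2059

n = 5, Σg = 194, Σh = 49, Σg² = 8082, Σh² = 579, Σgh = 1853
nΣgh − ΣgΣh = 9265 − 9506 = -241
nΣg² − (Σg)² = 40410 − 37636 = 2774; nΣh² − (Σh)² = 2895 − 2401 = 494
r = -241 / √(2774 × 494) = -241 / 1170.6221 ≈ -0.2059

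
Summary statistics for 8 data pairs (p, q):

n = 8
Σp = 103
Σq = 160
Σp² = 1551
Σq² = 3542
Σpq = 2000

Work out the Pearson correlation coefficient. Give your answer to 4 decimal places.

r = (nΣpq − ΣpΣq) / √[(nΣp² − (Σp)²)(nΣq² − (Σq)²)]
Numerator: 8×2000 − 103×160 = -480
Denominator: √[(12408 − 10609)(28336 − 25600)] = √[1799 × 2736] = 2218.5725
r = -480 / 2218.5725 ≈ -0.2164

-0.2164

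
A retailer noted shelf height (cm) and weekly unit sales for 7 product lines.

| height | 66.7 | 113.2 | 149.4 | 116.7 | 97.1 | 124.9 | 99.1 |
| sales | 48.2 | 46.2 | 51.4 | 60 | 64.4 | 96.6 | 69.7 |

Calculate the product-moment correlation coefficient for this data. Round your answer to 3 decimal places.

n = 7, Σx = 767.1, Σy = 436.5, Σx² = 88051.61, Σy² = 29036.65, Σxy = 48351.79
nΣxy − ΣxΣy = 338462.53 − 334839.15 = 3623.38
nΣx² − (Σx)² = 616361.27 − 588442.41 = 27918.86; nΣy² − (Σy)² = 203256.55 − 190532.25 = 12724.3
r = 3623.38 / √(27918.86 × 12724.3) = 3623.38 / 18848.0225 ≈ 0.192

0.192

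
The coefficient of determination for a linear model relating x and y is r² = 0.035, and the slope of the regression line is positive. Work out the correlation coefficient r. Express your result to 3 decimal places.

0.187

|r| = √0.035 = 0.187
The association is positive, so r = 0.187.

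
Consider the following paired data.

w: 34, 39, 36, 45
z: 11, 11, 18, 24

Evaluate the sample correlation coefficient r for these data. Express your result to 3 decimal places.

0.743

n = 4, Σw = 154, Σz = 64, Σw² = 5998, Σz² = 1142, Σwz = 2531
nΣwz − ΣwΣz = 10124 − 9856 = 268
nΣw² − (Σw)² = 23992 − 23716 = 276; nΣz² − (Σz)² = 4568 − 4096 = 472
r = 268 / √(276 × 472) = 268 / 360.9321 ≈ 0.743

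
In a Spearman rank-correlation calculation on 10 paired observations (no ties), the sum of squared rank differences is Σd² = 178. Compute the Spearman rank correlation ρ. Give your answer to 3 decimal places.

-0.079

ρ = 1 − 6Σd² / [n(n²−1)] = 1 − 6×178 / (10×99)
  = 1 − 1068/990 = 1 − 1.0788 ≈ -0.079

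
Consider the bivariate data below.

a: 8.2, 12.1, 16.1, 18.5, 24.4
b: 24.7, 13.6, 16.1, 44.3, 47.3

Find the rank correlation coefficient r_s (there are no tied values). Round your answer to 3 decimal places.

Rank a: 1, 2, 3, 4, 5
Rank b: 3, 1, 2, 4, 5
d = rank(a) − rank(b): -2, 1, 1, 0, 0; Σd² = 6
ρ = 1 − 6Σd² / [n(n²−1)] = 1 − 6×6 / (5×24) = 1 − 36/120 ≈ 0.700

0.700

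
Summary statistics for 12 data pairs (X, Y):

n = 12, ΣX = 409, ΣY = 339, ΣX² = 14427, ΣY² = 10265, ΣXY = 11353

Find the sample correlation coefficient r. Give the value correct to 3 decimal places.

-0.348

r = (nΣXY − ΣXΣY) / √[(nΣX² − (ΣX)²)(nΣY² − (ΣY)²)]
Numerator: 12×11353 − 409×339 = -2415
Denominator: √[(173124 − 167281)(123180 − 114921)] = √[5843 × 8259] = 6946.7501
r = -2415 / 6946.7501 ≈ -0.348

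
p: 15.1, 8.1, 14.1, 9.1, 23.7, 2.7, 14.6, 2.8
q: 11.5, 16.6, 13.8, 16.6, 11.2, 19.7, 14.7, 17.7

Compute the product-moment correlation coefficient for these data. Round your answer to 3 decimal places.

-0.928

n = 8, Σp = 90.2, Σq = 121.8, Σp² = 1365.22, Σq² = 1916.72, Σpq = 1236.56
nΣpq − ΣpΣq = 9892.48 − 10986.36 = -1093.88
nΣp² − (Σp)² = 10921.76 − 8136.04 = 2785.72; nΣq² − (Σq)² = 15333.76 − 14835.24 = 498.52
r = -1093.88 / √(2785.72 × 498.52) = -1093.88 / 1178.4469 ≈ -0.928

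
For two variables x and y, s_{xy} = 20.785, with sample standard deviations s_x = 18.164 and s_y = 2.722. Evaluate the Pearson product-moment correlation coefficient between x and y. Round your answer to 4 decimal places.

0.4204

r = Cov(x,y) / (s_x · s_y) = 20.785 / (18.164 × 2.722)
  = 20.785 / 49.4424 ≈ 0.4204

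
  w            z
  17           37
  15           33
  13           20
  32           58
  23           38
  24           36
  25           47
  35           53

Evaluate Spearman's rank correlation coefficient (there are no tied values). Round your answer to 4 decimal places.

0.9048

Rank w: 3, 2, 1, 7, 4, 5, 6, 8
Rank z: 4, 2, 1, 8, 5, 3, 6, 7
d = rank(w) − rank(z): -1, 0, 0, -1, -1, 2, 0, 1; Σd² = 8
ρ = 1 − 6Σd² / [n(n²−1)] = 1 − 6×8 / (8×63) = 1 − 48/504 ≈ 0.9048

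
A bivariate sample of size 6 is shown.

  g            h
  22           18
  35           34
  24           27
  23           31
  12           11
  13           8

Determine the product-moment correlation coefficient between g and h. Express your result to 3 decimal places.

n = 6, Σg = 129, Σh = 129, Σg² = 3127, Σh² = 3355, Σgh = 3183
nΣgh − ΣgΣh = 19098 − 16641 = 2457
nΣg² − (Σg)² = 18762 − 16641 = 2121; nΣh² − (Σh)² = 20130 − 16641 = 3489
r = 2457 / √(2121 × 3489) = 2457 / 2720.3252 ≈ 0.903

0.903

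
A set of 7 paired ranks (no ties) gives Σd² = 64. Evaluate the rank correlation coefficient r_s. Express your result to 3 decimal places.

ρ = 1 − 6Σd² / [n(n²−1)] = 1 − 6×64 / (7×48)
  = 1 − 384/336 = 1 − 1.1429 ≈ -0.143

-0.143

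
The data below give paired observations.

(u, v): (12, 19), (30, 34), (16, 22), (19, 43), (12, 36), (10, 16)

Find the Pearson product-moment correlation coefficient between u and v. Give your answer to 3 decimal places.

n = 6, Σu = 99, Σv = 170, Σu² = 1905, Σv² = 5402, Σuv = 3009
nΣuv − ΣuΣv = 18054 − 16830 = 1224
nΣu² − (Σu)² = 11430 − 9801 = 1629; nΣv² − (Σv)² = 32412 − 28900 = 3512
r = 1224 / √(1629 × 3512) = 1224 / 2391.8712 ≈ 0.512

0.512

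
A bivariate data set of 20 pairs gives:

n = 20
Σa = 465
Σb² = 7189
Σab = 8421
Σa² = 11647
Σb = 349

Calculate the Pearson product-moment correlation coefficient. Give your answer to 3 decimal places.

0.320

r = (nΣab − ΣaΣb) / √[(nΣa² − (Σa)²)(nΣb² − (Σb)²)]
Numerator: 20×8421 − 465×349 = 6135
Denominator: √[(232940 − 216225)(143780 − 121801)] = √[16715 × 21979] = 19167.1329
r = 6135 / 19167.1329 ≈ 0.320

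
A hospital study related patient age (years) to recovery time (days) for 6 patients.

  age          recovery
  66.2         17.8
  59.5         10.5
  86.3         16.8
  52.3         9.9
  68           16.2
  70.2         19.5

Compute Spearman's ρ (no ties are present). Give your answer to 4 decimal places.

0.7143

Rank age: 3, 2, 6, 1, 4, 5
Rank recovery: 5, 2, 4, 1, 3, 6
d = rank(age) − rank(recovery): -2, 0, 2, 0, 1, -1; Σd² = 10
ρ = 1 − 6Σd² / [n(n²−1)] = 1 − 6×10 / (6×35) = 1 − 60/210 ≈ 0.7143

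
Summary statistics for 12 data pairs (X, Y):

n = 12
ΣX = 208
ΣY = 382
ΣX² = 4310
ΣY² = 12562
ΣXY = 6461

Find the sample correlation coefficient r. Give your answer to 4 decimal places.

-0.3014

r = (nΣXY − ΣXΣY) / √[(nΣX² − (ΣX)²)(nΣY² − (ΣY)²)]
Numerator: 12×6461 − 208×382 = -1924
Denominator: √[(51720 − 43264)(150744 − 145924)] = √[8456 × 4820] = 6384.1930
r = -1924 / 6384.1930 ≈ -0.3014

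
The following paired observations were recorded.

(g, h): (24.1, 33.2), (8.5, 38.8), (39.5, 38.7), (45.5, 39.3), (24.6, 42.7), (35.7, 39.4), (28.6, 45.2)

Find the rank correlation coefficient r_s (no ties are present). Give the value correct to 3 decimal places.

0.143

Rank g: 2, 1, 6, 7, 3, 5, 4
Rank h: 1, 3, 2, 4, 6, 5, 7
d = rank(g) − rank(h): 1, -2, 4, 3, -3, 0, -3; Σd² = 48
ρ = 1 − 6Σd² / [n(n²−1)] = 1 − 6×48 / (7×48) = 1 − 288/336 ≈ 0.143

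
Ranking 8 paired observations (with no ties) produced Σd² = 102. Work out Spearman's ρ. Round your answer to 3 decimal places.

-0.214

ρ = 1 − 6Σd² / [n(n²−1)] = 1 − 6×102 / (8×63)
  = 1 − 612/504 = 1 − 1.2143 ≈ -0.214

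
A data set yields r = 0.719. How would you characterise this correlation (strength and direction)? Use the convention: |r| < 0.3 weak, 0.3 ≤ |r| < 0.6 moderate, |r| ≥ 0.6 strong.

strong positive

r = 0.719 > 0 so the relationship is positive.
|r| = 0.719, which falls in the strong range.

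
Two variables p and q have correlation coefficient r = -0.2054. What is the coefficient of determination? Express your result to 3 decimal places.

r² = (-0.2054)² = 0.042

0.042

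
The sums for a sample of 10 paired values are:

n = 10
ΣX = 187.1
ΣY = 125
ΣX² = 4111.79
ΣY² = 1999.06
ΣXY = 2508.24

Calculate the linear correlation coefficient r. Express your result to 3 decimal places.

0.328

r = (nΣXY − ΣXΣY) / √[(nΣX² − (ΣX)²)(nΣY² − (ΣY)²)]
Numerator: 10×2508.24 − 187.1×125 = 1694.9
Denominator: √[(41117.9 − 35006.41)(19990.6 − 15625)] = √[6111.49 × 4365.6] = 5165.2997
r = 1694.9 / 5165.2997 ≈ 0.328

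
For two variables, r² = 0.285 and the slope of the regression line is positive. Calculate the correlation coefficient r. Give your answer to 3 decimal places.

0.534

|r| = √0.285 = 0.534
The association is positive, so r = 0.534.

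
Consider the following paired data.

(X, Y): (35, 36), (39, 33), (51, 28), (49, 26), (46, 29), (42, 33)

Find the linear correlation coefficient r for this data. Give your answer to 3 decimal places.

-0.949

n = 6, ΣX = 262, ΣY = 185, ΣX² = 11628, ΣY² = 5775, ΣXY = 7969
nΣXY − ΣXΣY = 47814 − 48470 = -656
nΣX² − (ΣX)² = 69768 − 68644 = 1124; nΣY² − (ΣY)² = 34650 − 34225 = 425
r = -656 / √(1124 × 425) = -656 / 691.1584 ≈ -0.949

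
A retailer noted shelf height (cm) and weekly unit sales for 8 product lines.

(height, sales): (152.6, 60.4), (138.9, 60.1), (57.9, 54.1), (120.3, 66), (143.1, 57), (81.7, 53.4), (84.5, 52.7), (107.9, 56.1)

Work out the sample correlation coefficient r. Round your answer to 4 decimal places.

n = 8, Σx = 886.9, Σy = 459.8, Σx² = 106339.63, Σy² = 26568.04, Σxy = 51662.94
nΣxy − ΣxΣy = 413303.52 − 407796.62 = 5506.9
nΣx² − (Σx)² = 850717.04 − 786591.61 = 64125.43; nΣy² − (Σy)² = 212544.32 − 211416.04 = 1128.28
r = 5506.9 / √(64125.43 × 1128.28) = 5506.9 / 8505.9650 ≈ 0.6474

0.6474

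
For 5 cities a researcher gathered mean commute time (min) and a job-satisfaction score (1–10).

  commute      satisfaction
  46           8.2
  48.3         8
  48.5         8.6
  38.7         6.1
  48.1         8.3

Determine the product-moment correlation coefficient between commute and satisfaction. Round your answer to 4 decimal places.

n = 5, Σx = 229.6, Σy = 39.2, Σx² = 10612.44, Σy² = 311.3, Σxy = 1816
nΣxy − ΣxΣy = 9080 − 9000.32 = 79.68
nΣx² − (Σx)² = 53062.2 − 52716.16 = 346.04; nΣy² − (Σy)² = 1556.5 − 1536.64 = 19.86
r = 79.68 / √(346.04 × 19.86) = 79.68 / 82.8997 ≈ 0.9612

0.9612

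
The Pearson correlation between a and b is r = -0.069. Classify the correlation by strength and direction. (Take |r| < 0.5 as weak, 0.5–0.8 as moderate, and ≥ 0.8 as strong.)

r = -0.069 < 0 so the relationship is negative.
|r| = 0.069, which falls in the weak range.

weak negative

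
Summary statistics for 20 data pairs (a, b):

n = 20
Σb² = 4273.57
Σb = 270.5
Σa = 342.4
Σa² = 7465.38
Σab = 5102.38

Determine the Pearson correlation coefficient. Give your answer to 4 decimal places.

r = (nΣab − ΣaΣb) / √[(nΣa² − (Σa)²)(nΣb² − (Σb)²)]
Numerator: 20×5102.38 − 342.4×270.5 = 9428.4
Denominator: √[(149307.6 − 117237.76)(85471.4 − 73170.25)] = √[32069.84 × 12301.15] = 19861.9212
r = 9428.4 / 19861.9212 ≈ 0.4747

0.4747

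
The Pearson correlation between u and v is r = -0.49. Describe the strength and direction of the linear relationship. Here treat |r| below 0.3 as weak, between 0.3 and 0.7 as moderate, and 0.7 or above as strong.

r = -0.49 < 0 so the relationship is negative.
|r| = 0.49, which falls in the moderate range.

moderate negative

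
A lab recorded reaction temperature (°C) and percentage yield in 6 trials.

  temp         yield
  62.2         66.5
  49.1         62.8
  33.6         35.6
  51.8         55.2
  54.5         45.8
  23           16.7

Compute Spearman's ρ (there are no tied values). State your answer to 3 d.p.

Rank temp: 6, 3, 2, 4, 5, 1
Rank yield: 6, 5, 2, 4, 3, 1
d = rank(temp) − rank(yield): 0, -2, 0, 0, 2, 0; Σd² = 8
ρ = 1 − 6Σd² / [n(n²−1)] = 1 − 6×8 / (6×35) = 1 − 48/210 ≈ 0.771

0.771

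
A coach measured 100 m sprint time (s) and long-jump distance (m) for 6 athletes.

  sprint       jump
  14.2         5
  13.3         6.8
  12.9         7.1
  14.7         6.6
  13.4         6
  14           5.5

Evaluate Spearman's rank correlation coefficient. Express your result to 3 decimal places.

-0.657

Rank sprint: 5, 2, 1, 6, 3, 4
Rank jump: 1, 5, 6, 4, 3, 2
d = rank(sprint) − rank(jump): 4, -3, -5, 2, 0, 2; Σd² = 58
ρ = 1 − 6Σd² / [n(n²−1)] = 1 − 6×58 / (6×35) = 1 − 348/210 ≈ -0.657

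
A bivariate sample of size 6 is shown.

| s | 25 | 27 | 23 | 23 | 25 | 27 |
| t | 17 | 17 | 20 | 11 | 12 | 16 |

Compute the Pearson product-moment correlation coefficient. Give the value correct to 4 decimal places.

0.1319

n = 6, Σs = 150, Σt = 93, Σs² = 3766, Σt² = 1499, Σst = 2329
nΣst − ΣsΣt = 13974 − 13950 = 24
nΣs² − (Σs)² = 22596 − 22500 = 96; nΣt² − (Σt)² = 8994 − 8649 = 345
r = 24 / √(96 × 345) = 24 / 181.9890 ≈ 0.1319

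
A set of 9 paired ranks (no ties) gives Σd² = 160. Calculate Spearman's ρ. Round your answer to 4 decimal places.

ρ = 1 − 6Σd² / [n(n²−1)] = 1 − 6×160 / (9×80)
  = 1 − 960/720 = 1 − 1.33333 ≈ -0.3333

-0.3333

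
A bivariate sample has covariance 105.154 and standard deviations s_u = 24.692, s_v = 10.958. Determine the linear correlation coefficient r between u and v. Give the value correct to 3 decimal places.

0.389

r = Cov(u,v) / (s_u · s_v) = 105.154 / (24.692 × 10.958)
  = 105.154 / 270.5749 ≈ 0.389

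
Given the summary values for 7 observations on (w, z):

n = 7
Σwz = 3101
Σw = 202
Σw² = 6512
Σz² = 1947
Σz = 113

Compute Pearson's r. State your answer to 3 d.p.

-0.552

r = (nΣwz − ΣwΣz) / √[(nΣw² − (Σw)²)(nΣz² − (Σz)²)]
Numerator: 7×3101 − 202×113 = -1119
Denominator: √[(45584 − 40804)(13629 − 12769)] = √[4780 × 860] = 2027.5108
r = -1119 / 2027.5108 ≈ -0.552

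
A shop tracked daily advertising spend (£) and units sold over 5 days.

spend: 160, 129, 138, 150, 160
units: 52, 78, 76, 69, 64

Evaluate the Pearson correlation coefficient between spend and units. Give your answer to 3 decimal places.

n = 5, Σx = 737, Σy = 339, Σx² = 109385, Σy² = 23421, Σxy = 49460
nΣxy − ΣxΣy = 247300 − 249843 = -2543
nΣx² − (Σx)² = 546925 − 543169 = 3756; nΣy² − (Σy)² = 117105 − 114921 = 2184
r = -2543 / √(3756 × 2184) = -2543 / 2864.1061 ≈ -0.888

-0.888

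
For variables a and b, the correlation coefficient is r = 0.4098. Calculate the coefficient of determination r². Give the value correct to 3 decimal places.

0.168

r² = (0.4098)² = 0.168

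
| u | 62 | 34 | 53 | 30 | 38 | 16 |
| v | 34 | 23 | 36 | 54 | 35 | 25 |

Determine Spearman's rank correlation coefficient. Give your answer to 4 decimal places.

Rank u: 6, 3, 5, 2, 4, 1
Rank v: 3, 1, 5, 6, 4, 2
d = rank(u) − rank(v): 3, 2, 0, -4, 0, -1; Σd² = 30
ρ = 1 − 6Σd² / [n(n²−1)] = 1 − 6×30 / (6×35) = 1 − 180/210 ≈ 0.1429

0.1429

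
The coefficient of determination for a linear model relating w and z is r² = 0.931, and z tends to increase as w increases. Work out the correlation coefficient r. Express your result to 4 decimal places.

0.9649

|r| = √0.931 = 0.9649
The association is positive, so r = 0.9649.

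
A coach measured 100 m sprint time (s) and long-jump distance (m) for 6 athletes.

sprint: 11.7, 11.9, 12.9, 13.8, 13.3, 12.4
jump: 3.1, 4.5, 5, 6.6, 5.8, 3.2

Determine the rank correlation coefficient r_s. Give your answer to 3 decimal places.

Rank sprint: 1, 2, 4, 6, 5, 3
Rank jump: 1, 3, 4, 6, 5, 2
d = rank(sprint) − rank(jump): 0, -1, 0, 0, 0, 1; Σd² = 2
ρ = 1 − 6Σd² / [n(n²−1)] = 1 − 6×2 / (6×35) = 1 − 12/210 ≈ 0.943

0.943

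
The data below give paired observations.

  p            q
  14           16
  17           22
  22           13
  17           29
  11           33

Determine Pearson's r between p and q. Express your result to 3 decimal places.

-0.656

n = 5, Σp = 81, Σq = 113, Σp² = 1379, Σq² = 2839, Σpq = 1740
nΣpq − ΣpΣq = 8700 − 9153 = -453
nΣp² − (Σp)² = 6895 − 6561 = 334; nΣq² − (Σq)² = 14195 − 12769 = 1426
r = -453 / √(334 × 1426) = -453 / 690.1333 ≈ -0.656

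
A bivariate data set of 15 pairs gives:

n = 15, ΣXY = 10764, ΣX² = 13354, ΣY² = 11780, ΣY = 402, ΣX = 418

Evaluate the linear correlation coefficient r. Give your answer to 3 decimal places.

r = (nΣXY − ΣXΣY) / √[(nΣX² − (ΣX)²)(nΣY² − (ΣY)²)]
Numerator: 15×10764 − 418×402 = -6576
Denominator: √[(200310 − 174724)(176700 − 161604)] = √[25586 × 15096] = 19653.1488
r = -6576 / 19653.1488 ≈ -0.335

-0.335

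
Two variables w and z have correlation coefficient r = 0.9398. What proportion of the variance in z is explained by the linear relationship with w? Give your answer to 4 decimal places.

0.8832

r² = (0.9398)² = 0.8832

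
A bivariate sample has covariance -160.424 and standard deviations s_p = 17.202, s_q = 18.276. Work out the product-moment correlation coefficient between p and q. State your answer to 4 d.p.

-0.5103

r = Cov(p,q) / (s_p · s_q) = -160.424 / (17.202 × 18.276)
  = -160.424 / 314.3838 ≈ -0.5103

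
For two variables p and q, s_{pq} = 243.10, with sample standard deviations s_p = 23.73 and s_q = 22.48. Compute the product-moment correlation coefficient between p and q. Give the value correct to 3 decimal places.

0.456

r = Cov(p,q) / (s_p · s_q) = 243.10 / (23.73 × 22.48)
  = 243.10 / 533.4504 ≈ 0.456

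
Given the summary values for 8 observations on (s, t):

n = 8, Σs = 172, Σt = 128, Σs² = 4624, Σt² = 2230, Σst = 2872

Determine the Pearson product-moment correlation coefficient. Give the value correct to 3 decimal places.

r = (nΣst − ΣsΣt) / √[(nΣs² − (Σs)²)(nΣt² − (Σt)²)]
Numerator: 8×2872 − 172×128 = 960
Denominator: √[(36992 − 29584)(17840 − 16384)] = √[7408 × 1456] = 3284.2119
r = 960 / 3284.2119 ≈ 0.292

0.292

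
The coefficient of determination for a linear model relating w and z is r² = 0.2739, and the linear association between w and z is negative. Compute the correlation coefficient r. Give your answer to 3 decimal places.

|r| = √0.2739 = 0.523
The association is negative, so r = −0.523.

-0.523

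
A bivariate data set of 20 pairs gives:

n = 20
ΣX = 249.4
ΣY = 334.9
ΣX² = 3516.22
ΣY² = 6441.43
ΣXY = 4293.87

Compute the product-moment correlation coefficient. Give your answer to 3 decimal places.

0.202

r = (nΣXY − ΣXΣY) / √[(nΣX² − (ΣX)²)(nΣY² − (ΣY)²)]
Numerator: 20×4293.87 − 249.4×334.9 = 2353.34
Denominator: √[(70324.4 − 62200.36)(128828.6 − 112158.01)] = √[8124.04 × 16670.59] = 11637.5487
r = 2353.34 / 11637.5487 ≈ 0.202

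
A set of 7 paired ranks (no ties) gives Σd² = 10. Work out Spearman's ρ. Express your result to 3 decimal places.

ρ = 1 − 6Σd² / [n(n²−1)] = 1 − 6×10 / (7×48)
  = 1 − 60/336 = 1 − 0.1786 ≈ 0.821

0.821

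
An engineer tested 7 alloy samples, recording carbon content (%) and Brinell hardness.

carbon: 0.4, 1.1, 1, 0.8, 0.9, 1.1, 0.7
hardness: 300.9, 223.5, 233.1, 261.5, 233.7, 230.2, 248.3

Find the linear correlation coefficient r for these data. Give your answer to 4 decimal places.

n = 7, Σx = 6, Σy = 1731.2, Σx² = 5.52, Σy² = 432471.54, Σxy = 1445.87
nΣxy − ΣxΣy = 10121.09 − 10387.2 = -266.11
nΣx² − (Σx)² = 38.64 − 36 = 2.64; nΣy² − (Σy)² = 3027300.78 − 2997053.44 = 30247.34
r = -266.11 / √(2.64 × 30247.34) = -266.11 / 282.5827 ≈ -0.9417

-0.9417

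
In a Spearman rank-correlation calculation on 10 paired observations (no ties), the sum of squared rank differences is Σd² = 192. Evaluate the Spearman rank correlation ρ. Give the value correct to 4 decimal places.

-0.1636

ρ = 1 − 6Σd² / [n(n²−1)] = 1 − 6×192 / (10×99)
  = 1 − 1152/990 = 1 − 1.16364 ≈ -0.1636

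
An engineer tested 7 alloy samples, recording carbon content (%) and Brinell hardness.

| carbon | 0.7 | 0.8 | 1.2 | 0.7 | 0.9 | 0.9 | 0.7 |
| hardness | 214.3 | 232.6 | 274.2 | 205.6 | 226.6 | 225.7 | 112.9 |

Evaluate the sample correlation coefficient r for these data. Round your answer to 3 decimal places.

0.704

n = 7, Σx = 5.9, Σy = 1491.9, Σx² = 5.17, Σy² = 332518.71, Σxy = 1295.15
nΣxy − ΣxΣy = 9066.05 − 8802.21 = 263.84
nΣx² − (Σx)² = 36.19 − 34.81 = 1.38; nΣy² − (Σy)² = 2327630.97 − 2225765.61 = 101865.36
r = 263.84 / √(1.38 × 101865.36) = 263.84 / 374.9323 ≈ 0.704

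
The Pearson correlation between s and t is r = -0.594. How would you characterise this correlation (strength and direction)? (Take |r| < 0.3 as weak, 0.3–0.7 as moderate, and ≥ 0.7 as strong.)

r = -0.594 < 0 so the relationship is negative.
|r| = 0.594, which falls in the moderate range.

moderate negative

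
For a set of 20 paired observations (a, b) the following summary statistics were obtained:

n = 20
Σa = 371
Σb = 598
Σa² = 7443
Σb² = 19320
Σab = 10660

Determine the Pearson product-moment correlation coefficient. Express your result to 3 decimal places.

-0.482

r = (nΣab − ΣaΣb) / √[(nΣa² − (Σa)²)(nΣb² − (Σb)²)]
Numerator: 20×10660 − 371×598 = -8658
Denominator: √[(148860 − 137641)(386400 − 357604)] = √[11219 × 28796] = 17973.9346
r = -8658 / 17973.9346 ≈ -0.482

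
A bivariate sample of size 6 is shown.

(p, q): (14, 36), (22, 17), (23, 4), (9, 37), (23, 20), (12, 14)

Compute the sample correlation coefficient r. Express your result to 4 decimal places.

-0.6602

n = 6, Σp = 103, Σq = 128, Σp² = 1963, Σq² = 3566, Σpq = 1931
nΣpq − ΣpΣq = 11586 − 13184 = -1598
nΣp² − (Σp)² = 11778 − 10609 = 1169; nΣq² − (Σq)² = 21396 − 16384 = 5012
r = -1598 / √(1169 × 5012) = -1598 / 2420.5429 ≈ -0.6602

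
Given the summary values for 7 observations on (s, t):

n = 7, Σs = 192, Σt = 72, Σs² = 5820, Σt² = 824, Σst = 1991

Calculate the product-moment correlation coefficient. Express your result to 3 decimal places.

r = (nΣst − ΣsΣt) / √[(nΣs² − (Σs)²)(nΣt² − (Σt)²)]
Numerator: 7×1991 − 192×72 = 113
Denominator: √[(40740 − 36864)(5768 − 5184)] = √[3876 × 584] = 1504.5212
r = 113 / 1504.5212 ≈ 0.075

0.075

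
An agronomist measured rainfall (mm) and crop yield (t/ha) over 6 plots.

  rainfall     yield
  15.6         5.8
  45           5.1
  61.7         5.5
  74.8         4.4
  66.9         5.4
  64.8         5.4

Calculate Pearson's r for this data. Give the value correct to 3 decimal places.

-0.619

n = 6, Σx = 328.8, Σy = 31.6, Σx² = 20344.94, Σy² = 167.58, Σxy = 1699.63
nΣxy − ΣxΣy = 10197.78 − 10390.08 = -192.3
nΣx² − (Σx)² = 122069.64 − 108109.44 = 13960.2; nΣy² − (Σy)² = 1005.48 − 998.56 = 6.92
r = -192.3 / √(13960.2 × 6.92) = -192.3 / 310.8128 ≈ -0.619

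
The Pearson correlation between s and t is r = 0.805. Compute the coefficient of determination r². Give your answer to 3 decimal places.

r² = (0.805)² = 0.648

0.648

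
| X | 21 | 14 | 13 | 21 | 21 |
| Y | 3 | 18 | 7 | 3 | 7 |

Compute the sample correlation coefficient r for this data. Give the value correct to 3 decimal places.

n = 5, ΣX = 90, ΣY = 38, ΣX² = 1688, ΣY² = 440, ΣXY = 616
nΣXY − ΣXΣY = 3080 − 3420 = -340
nΣX² − (ΣX)² = 8440 − 8100 = 340; nΣY² − (ΣY)² = 2200 − 1444 = 756
r = -340 / √(340 × 756) = -340 / 506.9911 ≈ -0.671

-0.671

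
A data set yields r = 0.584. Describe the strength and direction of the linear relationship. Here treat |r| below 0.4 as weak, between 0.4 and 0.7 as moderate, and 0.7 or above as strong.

r = 0.584 > 0 so the relationship is positive.
|r| = 0.584, which falls in the moderate range.

moderate positive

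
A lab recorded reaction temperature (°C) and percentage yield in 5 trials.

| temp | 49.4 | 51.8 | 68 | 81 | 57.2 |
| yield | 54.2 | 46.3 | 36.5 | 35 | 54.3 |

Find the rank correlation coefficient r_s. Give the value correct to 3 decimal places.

-0.700

Rank temp: 1, 2, 4, 5, 3
Rank yield: 4, 3, 2, 1, 5
d = rank(temp) − rank(yield): -3, -1, 2, 4, -2; Σd² = 34
ρ = 1 − 6Σd² / [n(n²−1)] = 1 − 6×34 / (5×24) = 1 − 204/120 ≈ -0.700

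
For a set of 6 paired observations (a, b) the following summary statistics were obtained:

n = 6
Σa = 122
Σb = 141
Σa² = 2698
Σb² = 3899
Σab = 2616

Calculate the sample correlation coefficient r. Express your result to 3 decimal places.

r = (nΣab − ΣaΣb) / √[(nΣa² − (Σa)²)(nΣb² − (Σb)²)]
Numerator: 6×2616 − 122×141 = -1506
Denominator: √[(16188 − 14884)(23394 − 19881)] = √[1304 × 3513] = 2140.3159
r = -1506 / 2140.3159 ≈ -0.704

-0.704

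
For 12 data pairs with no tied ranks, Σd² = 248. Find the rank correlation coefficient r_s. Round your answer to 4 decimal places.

0.1329

ρ = 1 − 6Σd² / [n(n²−1)] = 1 − 6×248 / (12×143)
  = 1 − 1488/1716 = 1 − 0.86713 ≈ 0.1329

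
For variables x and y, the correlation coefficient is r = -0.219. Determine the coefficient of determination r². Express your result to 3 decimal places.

0.048

r² = (-0.219)² = 0.048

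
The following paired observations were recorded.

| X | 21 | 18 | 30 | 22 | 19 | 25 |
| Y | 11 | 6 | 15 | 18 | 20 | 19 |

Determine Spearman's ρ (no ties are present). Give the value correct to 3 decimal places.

Rank X: 3, 1, 6, 4, 2, 5
Rank Y: 2, 1, 3, 4, 6, 5
d = rank(X) − rank(Y): 1, 0, 3, 0, -4, 0; Σd² = 26
ρ = 1 − 6Σd² / [n(n²−1)] = 1 − 6×26 / (6×35) = 1 − 156/210 ≈ 0.257

0.257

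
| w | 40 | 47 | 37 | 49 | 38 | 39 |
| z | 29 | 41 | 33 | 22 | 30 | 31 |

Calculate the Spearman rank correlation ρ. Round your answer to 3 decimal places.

-0.371

Rank w: 4, 5, 1, 6, 2, 3
Rank z: 2, 6, 5, 1, 3, 4
d = rank(w) − rank(z): 2, -1, -4, 5, -1, -1; Σd² = 48
ρ = 1 − 6Σd² / [n(n²−1)] = 1 − 6×48 / (6×35) = 1 − 288/210 ≈ -0.371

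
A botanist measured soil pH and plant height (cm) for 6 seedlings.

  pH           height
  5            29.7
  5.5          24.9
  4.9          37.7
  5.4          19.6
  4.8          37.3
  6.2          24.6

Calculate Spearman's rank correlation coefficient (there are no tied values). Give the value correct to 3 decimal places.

-0.771

Rank pH: 3, 5, 2, 4, 1, 6
Rank height: 4, 3, 6, 1, 5, 2
d = rank(pH) − rank(height): -1, 2, -4, 3, -4, 4; Σd² = 62
ρ = 1 − 6Σd² / [n(n²−1)] = 1 − 6×62 / (6×35) = 1 − 372/210 ≈ -0.771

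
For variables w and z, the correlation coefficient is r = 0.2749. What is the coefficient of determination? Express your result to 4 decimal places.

r² = (0.2749)² = 0.0756

0.0756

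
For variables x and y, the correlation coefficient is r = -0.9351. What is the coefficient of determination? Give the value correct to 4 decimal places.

r² = (-0.9351)² = 0.8744

0.8744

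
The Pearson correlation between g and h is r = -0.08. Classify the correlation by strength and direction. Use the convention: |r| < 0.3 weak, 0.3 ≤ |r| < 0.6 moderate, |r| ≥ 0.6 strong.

r = -0.08 < 0 so the relationship is negative.
|r| = 0.08, which falls in the weak range.

weak negative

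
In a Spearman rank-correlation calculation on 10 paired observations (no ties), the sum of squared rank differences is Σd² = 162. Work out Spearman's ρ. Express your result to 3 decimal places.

0.018

ρ = 1 − 6Σd² / [n(n²−1)] = 1 − 6×162 / (10×99)
  = 1 − 972/990 = 1 − 0.9818 ≈ 0.018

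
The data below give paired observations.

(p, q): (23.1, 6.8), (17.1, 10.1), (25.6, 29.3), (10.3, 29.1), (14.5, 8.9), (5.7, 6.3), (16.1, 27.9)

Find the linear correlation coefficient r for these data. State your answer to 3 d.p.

0.201

n = 7, Σp = 112.4, Σq = 118.4, Σp² = 2089.42, Σq² = 2750.86, Σpq = 1993.75
nΣpq − ΣpΣq = 13956.25 − 13308.16 = 648.09
nΣp² − (Σp)² = 14625.94 − 12633.76 = 1992.18; nΣq² − (Σq)² = 19256.02 − 14018.56 = 5237.46
r = 648.09 / √(1992.18 × 5237.46) = 648.09 / 3230.1646 ≈ 0.201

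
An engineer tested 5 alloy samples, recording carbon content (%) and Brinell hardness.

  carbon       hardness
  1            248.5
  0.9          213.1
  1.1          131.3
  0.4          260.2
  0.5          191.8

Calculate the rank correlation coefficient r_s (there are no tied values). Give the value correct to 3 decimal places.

Rank carbon: 4, 3, 5, 1, 2
Rank hardness: 4, 3, 1, 5, 2
d = rank(carbon) − rank(hardness): 0, 0, 4, -4, 0; Σd² = 32
ρ = 1 − 6Σd² / [n(n²−1)] = 1 − 6×32 / (5×24) = 1 − 192/120 ≈ -0.600

-0.600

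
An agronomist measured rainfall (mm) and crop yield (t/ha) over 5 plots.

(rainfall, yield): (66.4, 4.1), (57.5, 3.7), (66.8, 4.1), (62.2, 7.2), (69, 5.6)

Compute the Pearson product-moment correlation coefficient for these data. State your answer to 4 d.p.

n = 5, Σx = 321.9, Σy = 24.7, Σx² = 20807.29, Σy² = 130.51, Σxy = 1593.11
nΣxy − ΣxΣy = 7965.55 − 7950.93 = 14.62
nΣx² − (Σx)² = 104036.45 − 103619.61 = 416.84; nΣy² − (Σy)² = 652.55 − 610.09 = 42.46
r = 14.62 / √(416.84 × 42.46) = 14.62 / 133.0377 ≈ 0.1099

0.1099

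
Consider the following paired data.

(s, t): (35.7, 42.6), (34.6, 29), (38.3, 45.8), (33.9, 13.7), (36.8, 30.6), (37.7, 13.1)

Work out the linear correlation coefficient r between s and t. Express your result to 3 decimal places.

n = 6, Σs = 217, Σt = 174.8, Σs² = 7863.28, Σt² = 6049.06, Σst = 6362.74
nΣst − ΣsΣt = 38176.44 − 37931.6 = 244.84
nΣs² − (Σs)² = 47179.68 − 47089 = 90.68; nΣt² − (Σt)² = 36294.36 − 30555.04 = 5739.32
r = 244.84 / √(90.68 × 5739.32) = 244.84 / 721.4163 ≈ 0.339

0.339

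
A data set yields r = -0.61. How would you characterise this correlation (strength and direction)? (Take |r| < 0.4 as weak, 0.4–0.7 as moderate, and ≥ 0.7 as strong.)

r = -0.61 < 0 so the relationship is negative.
|r| = 0.61, which falls in the moderate range.

moderate negative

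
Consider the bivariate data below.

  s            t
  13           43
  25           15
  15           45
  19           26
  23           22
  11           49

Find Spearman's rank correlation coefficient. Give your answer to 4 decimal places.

-0.9429

Rank s: 2, 6, 3, 4, 5, 1
Rank t: 4, 1, 5, 3, 2, 6
d = rank(s) − rank(t): -2, 5, -2, 1, 3, -5; Σd² = 68
ρ = 1 − 6Σd² / [n(n²−1)] = 1 − 6×68 / (6×35) = 1 − 408/210 ≈ -0.9429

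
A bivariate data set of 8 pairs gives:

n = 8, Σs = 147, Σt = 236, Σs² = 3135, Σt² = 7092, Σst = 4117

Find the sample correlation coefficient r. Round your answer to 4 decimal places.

-0.9242

r = (nΣst − ΣsΣt) / √[(nΣs² − (Σs)²)(nΣt² − (Σt)²)]
Numerator: 8×4117 − 147×236 = -1756
Denominator: √[(25080 − 21609)(56736 − 55696)] = √[3471 × 1040] = 1899.9579
r = -1756 / 1899.9579 ≈ -0.9242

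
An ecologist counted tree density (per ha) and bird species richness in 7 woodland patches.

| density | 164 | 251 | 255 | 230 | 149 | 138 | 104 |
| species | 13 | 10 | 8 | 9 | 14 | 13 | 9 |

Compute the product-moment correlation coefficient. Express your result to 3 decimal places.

n = 7, Σx = 1291, Σy = 76, Σx² = 259883, Σy² = 860, Σxy = 13568
nΣxy − ΣxΣy = 94976 − 98116 = -3140
nΣx² − (Σx)² = 1819181 − 1666681 = 152500; nΣy² − (Σy)² = 6020 − 5776 = 244
r = -3140 / √(152500 × 244) = -3140 / 6100.0000 ≈ -0.515

-0.515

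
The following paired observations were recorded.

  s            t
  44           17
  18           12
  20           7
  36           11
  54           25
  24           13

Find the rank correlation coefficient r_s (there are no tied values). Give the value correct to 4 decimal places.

0.7143

Rank s: 5, 1, 2, 4, 6, 3
Rank t: 5, 3, 1, 2, 6, 4
d = rank(s) − rank(t): 0, -2, 1, 2, 0, -1; Σd² = 10
ρ = 1 − 6Σd² / [n(n²−1)] = 1 − 6×10 / (6×35) = 1 − 60/210 ≈ 0.7143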